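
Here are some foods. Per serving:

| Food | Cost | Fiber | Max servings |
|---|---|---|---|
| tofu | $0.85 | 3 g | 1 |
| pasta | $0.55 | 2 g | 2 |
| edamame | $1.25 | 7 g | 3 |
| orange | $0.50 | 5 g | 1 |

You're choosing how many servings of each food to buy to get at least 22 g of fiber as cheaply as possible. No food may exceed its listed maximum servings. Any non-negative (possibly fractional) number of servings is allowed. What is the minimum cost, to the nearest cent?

Cost per g of fiber: orange $0.1000, edamame $0.1786, pasta $0.2750, tofu $0.2833.
Take 1 serving of orange: +5.0 g fiber for $0.50 (total $0.50, still need 17.0 g).
Take 2.429 servings of edamame: +17.0 g fiber for $3.04 (total $3.54, still need 0.0 g).
Greedy by cheapest-per-g is optimal for a single linear constraint, so the minimum cost is $3.54.

$3.54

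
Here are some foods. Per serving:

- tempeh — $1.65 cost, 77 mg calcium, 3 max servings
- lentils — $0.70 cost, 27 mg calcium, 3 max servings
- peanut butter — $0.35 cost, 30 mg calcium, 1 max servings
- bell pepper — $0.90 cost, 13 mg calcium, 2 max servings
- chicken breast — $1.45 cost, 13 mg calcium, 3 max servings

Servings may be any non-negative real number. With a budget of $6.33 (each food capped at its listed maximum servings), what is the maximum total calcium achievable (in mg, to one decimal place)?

300.7 mg

Calcium per dollar: peanut butter 85.71, tempeh 46.67, lentils 38.57, bell pepper 14.44, chicken breast 8.966.
Take 1 serving of peanut butter: spends $0.35, +30.0 mg calcium (running total 30.0 mg).
Take 3 servings of tempeh: spends $4.95, +231.0 mg calcium (running total 261.0 mg).
Take 1.471 servings of lentils: spends $1.03, +39.7 mg calcium (running total 300.7 mg).
Greedy by best ratio exhausts the cost allowance optimally: 300.7 mg.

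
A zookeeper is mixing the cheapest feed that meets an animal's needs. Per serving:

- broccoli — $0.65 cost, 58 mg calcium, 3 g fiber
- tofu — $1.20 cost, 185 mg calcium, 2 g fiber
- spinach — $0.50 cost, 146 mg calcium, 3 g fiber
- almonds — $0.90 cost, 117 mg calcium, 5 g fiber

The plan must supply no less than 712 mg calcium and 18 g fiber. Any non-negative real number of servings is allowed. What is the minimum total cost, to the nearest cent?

At the optimum either one food covers both requirements or two foods hit both targets exactly; no other combination can be cheaper.
broccoli only: max(712/58, 18/3) = 12.28 servings → $7.98.
tofu only: max(712/185, 18/2) = 9 servings → $10.80.
spinach only: max(712/146, 18/3) = 6 servings → $3.00.
almonds only: max(712/117, 18/5) = 6.085 servings → $5.48.
broccoli + tofu with both tight: 4.342 servings and 2.487 servings → $5.81.
broccoli + spinach with both tight: 1.864 servings and 4.136 servings → $3.28.
broccoli + almonds: intersection lies outside the first quadrant.
tofu + spinach: the both-tight solution has a negative serving — not a feasible corner.
tofu + almonds with both tight: 2.104 servings and 2.758 servings → $5.01.
spinach + almonds with both tight: 3.836 servings and 1.298 servings → $3.09.
Cheapest feasible corner: $3.00.

$3.00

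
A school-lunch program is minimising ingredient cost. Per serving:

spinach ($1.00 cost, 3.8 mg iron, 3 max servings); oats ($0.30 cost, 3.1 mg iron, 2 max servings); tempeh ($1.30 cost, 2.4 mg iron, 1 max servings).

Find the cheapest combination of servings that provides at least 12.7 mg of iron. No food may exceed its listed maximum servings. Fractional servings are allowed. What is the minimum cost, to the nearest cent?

Cost per mg of iron: oats $0.0968, spinach $0.2632, tempeh $0.5417.
Take 2 servings of oats: +6.2 mg iron for $0.60 (total $0.60, still need 6.5 mg).
Take 1.711 servings of spinach: +6.5 mg iron for $1.71 (total $2.31, still need 0.0 mg).
Greedy by cheapest-per-mg is optimal for a single linear constraint, so the minimum cost is $2.31.

$2.31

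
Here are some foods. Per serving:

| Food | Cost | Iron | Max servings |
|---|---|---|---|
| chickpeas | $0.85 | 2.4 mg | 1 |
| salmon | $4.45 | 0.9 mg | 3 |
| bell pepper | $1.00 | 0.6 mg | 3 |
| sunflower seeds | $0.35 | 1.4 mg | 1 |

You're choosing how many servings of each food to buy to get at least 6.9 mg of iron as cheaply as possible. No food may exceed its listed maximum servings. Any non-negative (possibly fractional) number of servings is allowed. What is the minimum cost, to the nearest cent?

Cost per mg of iron: sunflower seeds $0.2500, chickpeas $0.3542, bell pepper $1.6667, salmon $4.9444.
Take 1 serving of sunflower seeds: +1.4 mg iron for $0.35 (total $0.35, still need 5.5 mg).
Take 1 serving of chickpeas: +2.4 mg iron for $0.85 (total $1.20, still need 3.1 mg).
Take 3 servings of bell pepper: +1.8 mg iron for $3.00 (total $4.20, still need 1.3 mg).
Take 1.444 servings of salmon: +1.3 mg iron for $6.43 (total $10.63, still need 0.0 mg).
Greedy by cheapest-per-mg is optimal for a single linear constraint, so the minimum cost is $10.63.

$10.63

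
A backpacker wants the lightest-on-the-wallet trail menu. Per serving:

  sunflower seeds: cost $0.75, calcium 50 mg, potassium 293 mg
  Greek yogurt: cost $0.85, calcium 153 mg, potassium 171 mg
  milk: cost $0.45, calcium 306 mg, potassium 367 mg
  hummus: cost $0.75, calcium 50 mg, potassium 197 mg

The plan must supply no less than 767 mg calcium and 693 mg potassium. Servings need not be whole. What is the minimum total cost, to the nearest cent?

$1.13

The cheapest plan sits at a corner of the feasible region — with two constraints it uses at most two foods.
sunflower seeds only: max(767/50, 693/293) = 15.34 servings → $11.51.
Greek yogurt only: max(767/153, 693/171) = 5.013 servings → $4.26.
milk only: max(767/306, 693/367) = 2.507 servings → $1.13.
hummus only: max(767/50, 693/197) = 15.34 servings → $11.51.
sunflower seeds + Greek yogurt: the both-tight solution has a negative serving — not a feasible corner.
sunflower seeds + milk: intersection lies outside the first quadrant.
sunflower seeds + hummus: the both-tight solution has a negative serving — not a feasible corner.
Greek yogurt + milk: the both-tight solution has a negative serving — not a feasible corner.
Greek yogurt + hummus with both targets exact would need a negative amount; discard.
milk + hummus with both targets exact would need a negative amount; discard.
Cheapest feasible corner: $1.13.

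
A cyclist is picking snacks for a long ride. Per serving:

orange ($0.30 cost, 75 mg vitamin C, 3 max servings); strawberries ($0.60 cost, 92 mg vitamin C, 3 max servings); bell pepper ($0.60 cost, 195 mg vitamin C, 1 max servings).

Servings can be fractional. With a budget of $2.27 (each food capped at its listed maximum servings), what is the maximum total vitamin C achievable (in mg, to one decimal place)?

Vitamin C per dollar: bell pepper 325, orange 250, strawberries 153.3.
Take 1 serving of bell pepper: spends $0.60, +195.0 mg vitamin C (running total 195.0 mg).
Take 3 servings of orange: spends $0.90, +225.0 mg vitamin C (running total 420.0 mg).
Take 1.283 servings of strawberries: spends $0.77, +118.1 mg vitamin C (running total 538.1 mg).
Greedy by best ratio exhausts the cost allowance optimally: 538.1 mg.

538.1 mg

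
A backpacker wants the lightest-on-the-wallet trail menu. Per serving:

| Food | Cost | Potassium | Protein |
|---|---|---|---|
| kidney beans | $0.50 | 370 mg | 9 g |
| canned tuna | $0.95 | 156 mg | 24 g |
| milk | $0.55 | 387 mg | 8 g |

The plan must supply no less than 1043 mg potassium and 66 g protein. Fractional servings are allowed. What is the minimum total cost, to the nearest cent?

The cheapest plan sits at a corner of the feasible region — with two constraints it uses at most two foods.
kidney beans only: max(1043/370, 66/9) = 7.333 servings → $3.67.
canned tuna only: max(1043/156, 66/24) = 6.686 servings → $6.35.
milk only: max(1043/387, 66/8) = 8.25 servings → $4.54.
kidney beans + canned tuna with both tight: 1.971 servings and 2.011 servings → $2.90.
kidney beans + milk: the both-tight solution has a negative serving — not a feasible corner.
canned tuna + milk with both tight: 2.139 servings and 1.833 servings → $3.04.
Cheapest feasible corner: $2.90.

$2.90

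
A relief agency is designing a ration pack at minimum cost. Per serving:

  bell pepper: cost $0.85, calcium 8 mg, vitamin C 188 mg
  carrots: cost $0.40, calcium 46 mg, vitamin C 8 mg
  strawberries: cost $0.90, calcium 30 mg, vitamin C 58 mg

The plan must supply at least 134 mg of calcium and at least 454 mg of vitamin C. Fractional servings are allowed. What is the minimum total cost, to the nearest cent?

$2.97

bell pepper only: max(134/8, 454/188) = 16.75 servings → $14.24.
carrots only: max(134/46, 454/8) = 56.75 servings → $22.70.
strawberries only: max(134/30, 454/58) = 7.828 servings → $7.04.
bell pepper + carrots with both tight: 2.308 servings and 2.512 servings → $2.97.
bell pepper + strawberries with both tight: 1.13 servings and 4.165 servings → $4.71.
carrots + strawberries: the both-tight solution has a negative serving — not a feasible corner.
So the least-cost plan costs $2.97.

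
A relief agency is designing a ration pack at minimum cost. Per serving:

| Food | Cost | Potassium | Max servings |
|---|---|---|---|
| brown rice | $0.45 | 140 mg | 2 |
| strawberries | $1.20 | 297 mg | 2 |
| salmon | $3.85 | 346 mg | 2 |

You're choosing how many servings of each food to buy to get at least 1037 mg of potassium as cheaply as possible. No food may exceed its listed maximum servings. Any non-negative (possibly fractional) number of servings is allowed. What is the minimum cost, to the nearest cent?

$5.11

Cost per mg of potassium: brown rice $0.0032, strawberries $0.0040, salmon $0.0111.
Take 2 servings of brown rice: +280.0 mg potassium for $0.90 (total $0.90, still need 757.0 mg).
Take 2 servings of strawberries: +594.0 mg potassium for $2.40 (total $3.30, still need 163.0 mg).
Take 0.4711 servings of salmon: +163.0 mg potassium for $1.81 (total $5.11, still need 0.0 mg).
Greedy by cheapest-per-mg is optimal for a single linear constraint, so the minimum cost is $5.11.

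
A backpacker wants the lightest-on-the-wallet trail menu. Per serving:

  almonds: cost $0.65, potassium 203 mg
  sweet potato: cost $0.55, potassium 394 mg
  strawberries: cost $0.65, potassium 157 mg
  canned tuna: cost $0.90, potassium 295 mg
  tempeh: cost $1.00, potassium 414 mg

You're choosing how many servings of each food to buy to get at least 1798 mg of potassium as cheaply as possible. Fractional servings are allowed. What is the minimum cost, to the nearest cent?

Cost per mg of potassium: sweet potato $0.0014, tempeh $0.0024, canned tuna $0.0031, almonds $0.0032, strawberries $0.0041.
With no serving limits, use only sweet potato: 1798 mg / 394 mg = 4.563 servings × $0.55 = $2.51.

$2.51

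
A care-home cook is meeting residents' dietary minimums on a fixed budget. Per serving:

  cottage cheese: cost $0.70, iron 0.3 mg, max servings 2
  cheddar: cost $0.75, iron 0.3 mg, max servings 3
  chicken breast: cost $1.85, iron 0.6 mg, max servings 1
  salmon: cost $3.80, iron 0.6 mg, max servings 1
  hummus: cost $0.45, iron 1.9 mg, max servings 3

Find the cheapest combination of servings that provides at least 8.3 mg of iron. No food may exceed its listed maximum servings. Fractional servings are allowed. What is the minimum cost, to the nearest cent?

Cost per mg of iron: hummus $0.2368, cottage cheese $2.3333, cheddar $2.5000, chicken breast $3.0833, salmon $6.3333.
Take 3 servings of hummus: +5.7 mg iron for $1.35 (total $1.35, still need 2.6 mg).
Take 2 servings of cottage cheese: +0.6 mg iron for $1.40 (total $2.75, still need 2.0 mg).
Take 3 servings of cheddar: +0.9 mg iron for $2.25 (total $5.00, still need 1.1 mg).
Take 1 serving of chicken breast: +0.6 mg iron for $1.85 (total $6.85, still need 0.5 mg).
Take 0.8333 servings of salmon: +0.5 mg iron for $3.17 (total $10.02, still need 0.0 mg).
Greedy by cheapest-per-mg is optimal for a single linear constraint, so the minimum cost is $10.02.

$10.02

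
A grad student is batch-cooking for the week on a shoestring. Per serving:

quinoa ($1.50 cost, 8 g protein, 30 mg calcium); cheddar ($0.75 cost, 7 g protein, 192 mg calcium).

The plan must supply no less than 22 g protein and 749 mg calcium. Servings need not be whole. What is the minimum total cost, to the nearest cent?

$2.93

quinoa only: max(22/8, 749/30) = 24.97 servings → $37.45.
cheddar only: max(22/7, 749/192) = 3.901 servings → $2.93.
quinoa + cheddar with both targets exact would need a negative amount; discard.
Cheapest feasible corner: $2.93.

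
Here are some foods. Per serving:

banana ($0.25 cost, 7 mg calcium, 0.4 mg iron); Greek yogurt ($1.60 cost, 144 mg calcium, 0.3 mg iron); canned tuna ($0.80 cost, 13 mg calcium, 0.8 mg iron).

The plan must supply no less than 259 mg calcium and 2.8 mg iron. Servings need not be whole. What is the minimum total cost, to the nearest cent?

$3.89

Minimising a linear cost over {calcium ≥ 259, iron ≥ 2.8, servings ≥ 0} — the optimum is at a vertex, using one or two foods.
banana only: max(259/7, 2.8/0.4) = 37 servings → $9.25.
Greek yogurt only: max(259/144, 2.8/0.3) = 9.333 servings → $14.93.
canned tuna only: max(259/13, 2.8/0.8) = 19.92 servings → $15.94.
banana + Greek yogurt with both tight: 5.865 servings and 1.514 servings → $3.89.
banana + canned tuna: the both-tight solution has a negative serving — not a feasible corner.
Greek yogurt + canned tuna with both tight: 1.535 servings and 2.925 servings → $4.79.
The minimum over all feasible corners is $3.89.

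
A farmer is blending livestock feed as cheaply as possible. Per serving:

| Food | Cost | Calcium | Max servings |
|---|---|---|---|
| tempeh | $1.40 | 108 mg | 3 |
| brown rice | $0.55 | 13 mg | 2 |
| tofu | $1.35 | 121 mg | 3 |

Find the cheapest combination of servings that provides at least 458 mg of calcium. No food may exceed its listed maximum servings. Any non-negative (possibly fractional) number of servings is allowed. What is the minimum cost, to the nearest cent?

Cost per mg of calcium: tofu $0.0112, tempeh $0.0130, brown rice $0.0423.
Take 3 servings of tofu: +363.0 mg calcium for $4.05 (total $4.05, still need 95.0 mg).
Take 0.8796 servings of tempeh: +95.0 mg calcium for $1.23 (total $5.28, still need 0.0 mg).
Greedy by cheapest-per-mg is optimal for a single linear constraint, so the minimum cost is $5.28.

$5.28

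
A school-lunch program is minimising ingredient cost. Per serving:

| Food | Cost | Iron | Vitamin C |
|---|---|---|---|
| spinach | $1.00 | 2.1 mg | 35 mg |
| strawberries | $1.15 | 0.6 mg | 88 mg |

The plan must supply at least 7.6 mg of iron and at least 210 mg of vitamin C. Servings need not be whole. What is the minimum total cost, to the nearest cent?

For a min-cost LP with two ≥-constraints, a basic feasible solution has at most two positive variables.
spinach only: max(7.6/2.1, 210/35) = 6 servings → $6.00.
strawberries only: max(7.6/0.6, 210/88) = 12.67 servings → $14.57.
spinach + strawberries with both tight: 3.314 servings and 1.068 servings → $4.54.
So the least-cost plan costs $4.54.

$4.54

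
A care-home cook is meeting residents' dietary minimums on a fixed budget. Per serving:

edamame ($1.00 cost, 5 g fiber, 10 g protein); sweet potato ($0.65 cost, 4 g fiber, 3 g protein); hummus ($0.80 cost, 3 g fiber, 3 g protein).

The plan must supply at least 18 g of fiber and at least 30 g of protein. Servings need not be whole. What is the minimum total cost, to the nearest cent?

An LP optimum is at a vertex; with two nutrient constraints at most two foods are used. Check each candidate.
edamame only: max(18/5, 30/10) = 3.6 servings → $3.60.
sweet potato only: max(18/4, 30/3) = 10 servings → $6.50.
hummus only: max(18/3, 30/3) = 10 servings → $8.00.
edamame + sweet potato with both tight: 2.64 servings and 1.2 servings → $3.42.
edamame + hummus with both tight: 2.4 servings and 2 servings → $4.00.
sweet potato + hummus: intersection lies outside the first quadrant.
The minimum over all feasible corners is $3.42.

$3.42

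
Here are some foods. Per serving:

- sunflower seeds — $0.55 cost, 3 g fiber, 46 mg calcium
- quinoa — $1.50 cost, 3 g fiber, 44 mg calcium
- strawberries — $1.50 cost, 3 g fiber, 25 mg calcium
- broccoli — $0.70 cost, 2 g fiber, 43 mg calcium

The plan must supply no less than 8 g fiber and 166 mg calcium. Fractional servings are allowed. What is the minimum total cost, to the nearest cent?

A basic optimal solution has at most two foods positive. Try each food alone and each pair with both targets met exactly.
sunflower seeds only: max(8/3, 166/46) = 3.609 servings → $1.98.
quinoa only: max(8/3, 166/44) = 3.773 servings → $5.66.
strawberries only: max(8/3, 166/25) = 6.64 servings → $9.96.
broccoli only: max(8/2, 166/43) = 4 servings → $2.80.
sunflower seeds + quinoa with both targets exact would need a negative amount; discard.
sunflower seeds + strawberries: intersection lies outside the first quadrant.
sunflower seeds + broccoli with both tight: 0.3243 servings and 3.514 servings → $2.64.
quinoa + strawberries: the both-tight solution has a negative serving — not a feasible corner.
quinoa + broccoli with both tight: 0.2927 servings and 3.561 servings → $2.93.
strawberries + broccoli with both tight: 0.1519 servings and 3.772 servings → $2.87.
The minimum over all feasible corners is $1.98.

$1.98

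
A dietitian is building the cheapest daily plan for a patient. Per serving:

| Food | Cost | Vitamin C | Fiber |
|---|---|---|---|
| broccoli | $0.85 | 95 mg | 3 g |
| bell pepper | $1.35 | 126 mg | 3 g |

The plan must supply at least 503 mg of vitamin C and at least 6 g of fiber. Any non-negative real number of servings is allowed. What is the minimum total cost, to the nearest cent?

Compare the cost at each extreme point of the feasible region.
broccoli only: max(503/95, 6/3) = 5.295 servings → $4.50.
bell pepper only: max(503/126, 6/3) = 3.992 servings → $5.39.
broccoli + bell pepper with both targets exact would need a negative amount; discard.
Cheapest feasible corner: $4.50.

$4.50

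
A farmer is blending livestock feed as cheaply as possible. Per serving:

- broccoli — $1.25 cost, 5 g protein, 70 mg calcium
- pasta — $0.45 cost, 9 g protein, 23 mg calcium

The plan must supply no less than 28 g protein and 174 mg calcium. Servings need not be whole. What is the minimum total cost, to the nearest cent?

$3.19

broccoli only: max(28/5, 174/70) = 5.6 servings → $7.00.
pasta only: max(28/9, 174/23) = 7.565 servings → $3.40.
broccoli + pasta with both tight: 1.79 servings and 2.117 servings → $3.19.
Cheapest feasible corner: $3.19.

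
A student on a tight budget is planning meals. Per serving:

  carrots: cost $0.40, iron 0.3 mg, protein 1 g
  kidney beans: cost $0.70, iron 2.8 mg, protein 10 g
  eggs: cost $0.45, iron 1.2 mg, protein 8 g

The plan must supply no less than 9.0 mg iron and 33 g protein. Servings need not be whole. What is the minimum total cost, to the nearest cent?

$2.28

An LP optimum is at a vertex; with two nutrient constraints at most two foods are used. Check each candidate.
carrots only: max(9.0/0.3, 33/1) = 33 servings → $13.20.
kidney beans only: max(9.0/2.8, 33/10) = 3.3 servings → $2.31.
eggs only: max(9.0/1.2, 33/8) = 7.5 servings → $3.38.
carrots + kidney beans: intersection lies outside the first quadrant.
carrots + eggs with both tight: 27 servings and 0.75 servings → $11.14.
kidney beans + eggs with both tight: 3.115 servings and 0.2308 servings → $2.28.
So the least-cost plan costs $2.28.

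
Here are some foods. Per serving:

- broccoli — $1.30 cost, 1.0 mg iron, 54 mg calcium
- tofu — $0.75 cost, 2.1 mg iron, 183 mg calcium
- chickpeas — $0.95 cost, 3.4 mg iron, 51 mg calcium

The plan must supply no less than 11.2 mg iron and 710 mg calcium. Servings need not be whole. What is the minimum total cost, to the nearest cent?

$3.71

For a min-cost LP with two ≥-constraints, a basic feasible solution has at most two positive variables.
broccoli only: max(11.2/1.0, 710/54) = 13.15 servings → $17.09.
tofu only: max(11.2/2.1, 710/183) = 5.333 servings → $4.00.
chickpeas only: max(11.2/3.4, 710/51) = 13.92 servings → $13.23.
broccoli + tofu with both tight: 8.026 servings and 1.511 servings → $11.57.
broccoli + chickpeas: the both-tight solution has a negative serving — not a feasible corner.
tofu + chickpeas with both tight: 3.578 servings and 1.084 servings → $3.71.
So the least-cost plan costs $3.71.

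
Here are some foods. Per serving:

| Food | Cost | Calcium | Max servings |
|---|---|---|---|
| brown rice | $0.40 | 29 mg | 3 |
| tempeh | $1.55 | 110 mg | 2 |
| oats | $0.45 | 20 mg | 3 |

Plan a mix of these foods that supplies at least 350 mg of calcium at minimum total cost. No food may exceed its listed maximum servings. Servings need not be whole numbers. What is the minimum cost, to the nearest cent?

Cost per mg of calcium: brown rice $0.0138, tempeh $0.0141, oats $0.0225.
Take 3 servings of brown rice: +87.0 mg calcium for $1.20 (total $1.20, still need 263.0 mg).
Take 2 servings of tempeh: +220.0 mg calcium for $3.10 (total $4.30, still need 43.0 mg).
Take 2.15 servings of oats: +43.0 mg calcium for $0.97 (total $5.27, still need 0.0 mg).
Greedy by cheapest-per-mg is optimal for a single linear constraint, so the minimum cost is $5.27.

$5.27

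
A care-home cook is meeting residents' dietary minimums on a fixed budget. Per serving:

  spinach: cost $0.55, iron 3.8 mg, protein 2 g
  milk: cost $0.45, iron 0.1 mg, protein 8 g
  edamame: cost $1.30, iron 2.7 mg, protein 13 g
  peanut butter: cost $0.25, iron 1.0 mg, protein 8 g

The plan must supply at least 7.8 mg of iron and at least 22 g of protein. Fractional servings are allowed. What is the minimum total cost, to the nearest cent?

At the optimum either one food covers both requirements or two foods hit both targets exactly; no other combination can be cheaper.
spinach only: max(7.8/3.8, 22/2) = 11 servings → $6.05.
milk only: max(7.8/0.1, 22/8) = 78 servings → $35.10.
edamame only: max(7.8/2.7, 22/13) = 2.889 servings → $3.76.
peanut butter only: max(7.8/1.0, 22/8) = 7.8 servings → $1.95.
spinach + milk with both tight: 1.993 servings and 2.252 servings → $2.11.
spinach + edamame with both tight: 0.9545 servings and 1.545 servings → $2.53.
spinach + peanut butter with both tight: 1.423 servings and 2.394 servings → $1.38.
milk + edamame with both targets exact would need a negative amount; discard.
milk + peanut butter with both targets exact would need a negative amount; discard.
edamame + peanut butter: intersection lies outside the first quadrant.
The minimum over all feasible corners is $1.38.

$1.38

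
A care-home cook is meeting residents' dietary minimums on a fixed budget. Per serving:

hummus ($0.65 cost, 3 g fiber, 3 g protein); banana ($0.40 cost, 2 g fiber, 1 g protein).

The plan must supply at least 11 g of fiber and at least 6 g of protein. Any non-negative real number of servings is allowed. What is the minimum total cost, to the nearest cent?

An LP optimum is at a vertex; with two nutrient constraints at most two foods are used. Check each candidate.
hummus only: max(11/3, 6/3) = 3.667 servings → $2.38.
banana only: max(11/2, 6/1) = 6 servings → $2.40.
hummus + banana with both tight: 0.3333 servings and 5 servings → $2.22.
So the least-cost plan costs $2.22.

$2.22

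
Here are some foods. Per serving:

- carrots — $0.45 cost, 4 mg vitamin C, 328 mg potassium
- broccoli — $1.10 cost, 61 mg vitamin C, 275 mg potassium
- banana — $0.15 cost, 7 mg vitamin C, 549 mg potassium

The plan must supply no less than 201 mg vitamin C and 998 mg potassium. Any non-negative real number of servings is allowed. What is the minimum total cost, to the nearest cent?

An LP optimum is at a vertex; with two nutrient constraints at most two foods are used. Check each candidate.
carrots only: max(201/4, 998/328) = 50.25 servings → $22.61.
broccoli only: max(201/61, 998/275) = 3.629 servings → $3.99.
banana only: max(201/7, 998/549) = 28.71 servings → $4.31.
carrots + broccoli with both tight: 0.2963 servings and 3.276 servings → $3.74.
carrots + banana: intersection lies outside the first quadrant.
broccoli + banana with both tight: 3.275 servings and 0.1775 servings → $3.63.
The minimum over all feasible corners is $3.63.

$3.63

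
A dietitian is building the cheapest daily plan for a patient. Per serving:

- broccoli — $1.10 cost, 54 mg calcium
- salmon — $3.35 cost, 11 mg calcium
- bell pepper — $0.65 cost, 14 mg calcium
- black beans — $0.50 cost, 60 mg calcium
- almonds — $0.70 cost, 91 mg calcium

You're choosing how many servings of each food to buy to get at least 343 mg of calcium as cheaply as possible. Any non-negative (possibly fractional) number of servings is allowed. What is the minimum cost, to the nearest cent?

$2.64

Cost per mg of calcium: almonds $0.0077, black beans $0.0083, broccoli $0.0204, bell pepper $0.0464, salmon $0.3045.
With no serving limits, use only almonds: 343 mg / 91 mg = 3.769 servings × $0.70 = $2.64.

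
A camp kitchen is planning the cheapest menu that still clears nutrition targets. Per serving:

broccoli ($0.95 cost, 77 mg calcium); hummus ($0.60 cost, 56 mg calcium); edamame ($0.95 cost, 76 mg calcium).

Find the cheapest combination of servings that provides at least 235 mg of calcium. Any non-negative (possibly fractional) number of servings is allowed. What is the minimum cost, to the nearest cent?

Cost per mg of calcium: hummus $0.0107, broccoli $0.0123, edamame $0.0125.
With no serving limits, use only hummus: 235 mg / 56 mg = 4.196 servings × $0.60 = $2.52.

$2.52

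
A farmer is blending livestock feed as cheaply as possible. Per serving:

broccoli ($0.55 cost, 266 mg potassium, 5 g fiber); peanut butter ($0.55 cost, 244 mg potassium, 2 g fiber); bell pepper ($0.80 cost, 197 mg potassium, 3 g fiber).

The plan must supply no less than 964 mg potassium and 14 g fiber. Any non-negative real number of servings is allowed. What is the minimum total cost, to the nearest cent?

$1.99

The cheapest plan sits at a corner of the feasible region — with two constraints it uses at most two foods.
broccoli only: max(964/266, 14/5) = 3.624 servings → $1.99.
peanut butter only: max(964/244, 14/2) = 7 servings → $3.85.
bell pepper only: max(964/197, 14/3) = 4.893 servings → $3.91.
broccoli + peanut butter with both tight: 2.163 servings and 1.593 servings → $2.07.
broccoli + bell pepper: the both-tight solution has a negative serving — not a feasible corner.
peanut butter + bell pepper with both tight: 0.3964 servings and 4.402 servings → $3.74.
The minimum over all feasible corners is $1.99.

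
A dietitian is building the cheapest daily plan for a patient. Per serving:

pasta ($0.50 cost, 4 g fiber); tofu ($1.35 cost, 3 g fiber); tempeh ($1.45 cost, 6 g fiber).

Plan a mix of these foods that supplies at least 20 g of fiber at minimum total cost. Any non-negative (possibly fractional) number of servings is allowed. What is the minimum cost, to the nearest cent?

Cost per g of fiber: pasta $0.1250, tempeh $0.2417, tofu $0.4500.
With no serving limits, use only pasta: 20 g / 4 g = 5 servings × $0.50 = $2.50.

$2.50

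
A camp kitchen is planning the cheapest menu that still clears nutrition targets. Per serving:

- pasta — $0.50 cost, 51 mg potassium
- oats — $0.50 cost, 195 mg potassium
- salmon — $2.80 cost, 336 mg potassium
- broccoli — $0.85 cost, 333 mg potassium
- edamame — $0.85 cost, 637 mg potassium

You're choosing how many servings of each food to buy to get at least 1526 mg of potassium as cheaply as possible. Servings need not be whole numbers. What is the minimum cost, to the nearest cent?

Cost per mg of potassium: edamame $0.0013, broccoli $0.0026, oats $0.0026, salmon $0.0083, pasta $0.0098.
With no serving limits, use only edamame: 1526 mg / 637 mg = 2.396 servings × $0.85 = $2.04.

$2.04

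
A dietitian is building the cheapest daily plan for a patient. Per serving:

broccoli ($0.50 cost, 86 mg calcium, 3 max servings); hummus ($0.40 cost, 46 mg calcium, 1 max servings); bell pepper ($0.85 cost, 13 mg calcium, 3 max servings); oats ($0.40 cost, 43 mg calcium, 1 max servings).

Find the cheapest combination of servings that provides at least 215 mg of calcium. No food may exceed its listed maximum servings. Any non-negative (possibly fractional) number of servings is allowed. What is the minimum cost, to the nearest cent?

Cost per mg of calcium: broccoli $0.0058, hummus $0.0087, oats $0.0093, bell pepper $0.0654.
Take 2.5 servings of broccoli: +215.0 mg calcium for $1.25 (total $1.25, still need 0.0 mg).
Filling from the cheapest source first is optimal under one linear minimum: $1.25.

$1.25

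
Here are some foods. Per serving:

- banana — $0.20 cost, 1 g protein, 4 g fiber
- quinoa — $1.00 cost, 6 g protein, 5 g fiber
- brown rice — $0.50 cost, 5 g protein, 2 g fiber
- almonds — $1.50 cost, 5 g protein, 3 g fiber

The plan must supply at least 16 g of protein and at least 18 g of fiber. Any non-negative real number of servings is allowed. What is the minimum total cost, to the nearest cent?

Compare the cost at each extreme point of the feasible region.
banana only: max(16/1, 18/4) = 16 servings → $3.20.
quinoa only: max(16/6, 18/5) = 3.6 servings → $3.60.
brown rice only: max(16/5, 18/2) = 9 servings → $4.50.
almonds only: max(16/5, 18/3) = 6 servings → $9.00.
banana + quinoa with both tight: 1.474 servings and 2.421 servings → $2.72.
banana + brown rice with both tight: 3.222 servings and 2.556 servings → $1.92.
banana + almonds with both tight: 2.471 servings and 2.706 servings → $4.55.
quinoa + brown rice with both targets exact would need a negative amount; discard.
quinoa + almonds: the both-tight solution has a negative serving — not a feasible corner.
brown rice + almonds: intersection lies outside the first quadrant.
So the least-cost plan costs $1.92.

$1.92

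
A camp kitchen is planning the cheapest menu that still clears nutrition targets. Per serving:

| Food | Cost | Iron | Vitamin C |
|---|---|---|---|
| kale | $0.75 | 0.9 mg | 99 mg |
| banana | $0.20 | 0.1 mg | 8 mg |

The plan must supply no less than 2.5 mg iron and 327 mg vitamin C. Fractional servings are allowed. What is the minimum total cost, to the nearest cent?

The cheapest plan sits at a corner of the feasible region — with two constraints it uses at most two foods.
kale only: max(2.5/0.9, 327/99) = 3.303 servings → $2.48.
banana only: max(2.5/0.1, 327/8) = 40.88 servings → $8.18.
kale + banana with both targets exact would need a negative amount; discard.
Cheapest feasible corner: $2.48.

$2.48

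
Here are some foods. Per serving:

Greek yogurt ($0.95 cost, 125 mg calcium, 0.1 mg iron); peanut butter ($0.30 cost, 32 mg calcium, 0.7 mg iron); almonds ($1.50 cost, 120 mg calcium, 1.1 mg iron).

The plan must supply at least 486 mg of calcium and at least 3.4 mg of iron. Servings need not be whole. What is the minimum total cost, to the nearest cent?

Two binding constraints pin down two serving amounts, so the optimal mix uses at most two foods. The candidates are each food alone (scaled to the tighter of calcium/iron) and each pair with both constraints tight.
Greek yogurt only: max(486/125, 3.4/0.1) = 34 servings → $32.30.
peanut butter only: max(486/32, 3.4/0.7) = 15.19 servings → $4.56.
almonds only: max(486/120, 3.4/1.1) = 4.05 servings → $6.08.
Greek yogurt + peanut butter with both tight: 2.745 servings and 4.465 servings → $3.95.
Greek yogurt + almonds with both tight: 1.009 servings and 2.999 servings → $5.46.
peanut butter + almonds with both targets exact would need a negative amount; discard.
The minimum over all feasible corners is $3.95.

$3.95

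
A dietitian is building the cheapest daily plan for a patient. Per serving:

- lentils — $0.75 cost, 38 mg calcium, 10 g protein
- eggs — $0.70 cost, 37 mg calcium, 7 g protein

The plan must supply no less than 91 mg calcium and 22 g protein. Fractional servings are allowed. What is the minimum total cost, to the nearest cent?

$1.77

At the optimum either one food covers both requirements or two foods hit both targets exactly; no other combination can be cheaper.
lentils only: max(91/38, 22/10) = 2.395 servings → $1.80.
eggs only: max(91/37, 22/7) = 3.143 servings → $2.20.
lentils + eggs with both tight: 1.702 servings and 0.7115 servings → $1.77.
The minimum over all feasible corners is $1.77.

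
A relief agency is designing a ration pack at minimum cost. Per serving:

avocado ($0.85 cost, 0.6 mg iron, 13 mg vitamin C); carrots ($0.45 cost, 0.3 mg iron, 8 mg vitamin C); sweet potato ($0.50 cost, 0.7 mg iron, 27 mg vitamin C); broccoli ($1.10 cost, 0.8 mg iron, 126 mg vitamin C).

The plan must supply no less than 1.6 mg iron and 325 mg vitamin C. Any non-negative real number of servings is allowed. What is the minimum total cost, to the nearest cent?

$2.84

This is a tiny linear program; its minimum lies at a vertex of the feasible set. List the vertices and price them.
avocado only: max(1.6/0.6, 325/13) = 25 servings → $21.25.
carrots only: max(1.6/0.3, 325/8) = 40.62 servings → $18.28.
sweet potato only: max(1.6/0.7, 325/27) = 12.04 servings → $6.02.
broccoli only: max(1.6/0.8, 325/126) = 2.579 servings → $2.84.
avocado + carrots: the both-tight solution has a negative serving — not a feasible corner.
avocado + sweet potato: intersection lies outside the first quadrant.
avocado + broccoli: the both-tight solution has a negative serving — not a feasible corner.
carrots + sweet potato: intersection lies outside the first quadrant.
carrots + broccoli with both targets exact would need a negative amount; discard.
sweet potato + broccoli: the both-tight solution has a negative serving — not a feasible corner.
Cheapest feasible corner: $2.84.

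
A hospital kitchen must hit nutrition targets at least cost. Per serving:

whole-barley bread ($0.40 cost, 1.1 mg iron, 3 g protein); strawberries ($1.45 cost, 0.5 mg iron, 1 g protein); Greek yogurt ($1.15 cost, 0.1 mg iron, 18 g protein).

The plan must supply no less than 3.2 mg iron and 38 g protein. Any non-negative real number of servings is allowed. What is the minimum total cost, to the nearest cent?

$3.00

Check every corner: each single food scaled to meet both minima, and each pair solved so both constraints bind.
whole-barley bread only: max(3.2/1.1, 38/3) = 12.67 servings → $5.07.
strawberries only: max(3.2/0.5, 38/1) = 38 servings → $55.10.
Greek yogurt only: max(3.2/0.1, 38/18) = 32 servings → $36.80.
whole-barley bread + strawberries: intersection lies outside the first quadrant.
whole-barley bread + Greek yogurt with both tight: 2.759 servings and 1.651 servings → $3.00.
strawberries + Greek yogurt with both tight: 6.045 servings and 1.775 servings → $10.81.
The minimum over all feasible corners is $3.00.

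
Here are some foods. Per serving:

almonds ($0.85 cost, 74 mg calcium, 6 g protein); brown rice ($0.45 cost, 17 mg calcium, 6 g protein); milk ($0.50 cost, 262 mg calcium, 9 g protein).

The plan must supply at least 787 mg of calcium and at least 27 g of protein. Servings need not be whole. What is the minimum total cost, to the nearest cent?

$1.50

A basic optimal solution has at most two foods positive. Try each food alone and each pair with both targets met exactly.
almonds only: max(787/74, 27/6) = 10.64 servings → $9.04.
brown rice only: max(787/17, 27/6) = 46.29 servings → $20.83.
milk only: max(787/262, 27/9) = 3.004 servings → $1.50.
almonds + brown rice: the both-tight solution has a negative serving — not a feasible corner.
almonds + milk: the both-tight solution has a negative serving — not a feasible corner.
brown rice + milk with both targets exact would need a negative amount; discard.
So the least-cost plan costs $1.50.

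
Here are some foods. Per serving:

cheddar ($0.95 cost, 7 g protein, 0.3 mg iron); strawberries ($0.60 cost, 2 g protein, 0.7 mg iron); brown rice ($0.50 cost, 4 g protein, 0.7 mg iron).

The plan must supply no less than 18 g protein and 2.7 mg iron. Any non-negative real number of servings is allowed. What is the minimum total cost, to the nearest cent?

Compare the cost at each extreme point of the feasible region.
cheddar only: max(18/7, 2.7/0.3) = 9 servings → $8.55.
strawberries only: max(18/2, 2.7/0.7) = 9 servings → $5.40.
brown rice only: max(18/4, 2.7/0.7) = 4.5 servings → $2.25.
cheddar + strawberries with both tight: 1.674 servings and 3.14 servings → $3.47.
cheddar + brown rice with both tight: 0.4865 servings and 3.649 servings → $2.29.
strawberries + brown rice: intersection lies outside the first quadrant.
So the least-cost plan costs $2.25.

$2.25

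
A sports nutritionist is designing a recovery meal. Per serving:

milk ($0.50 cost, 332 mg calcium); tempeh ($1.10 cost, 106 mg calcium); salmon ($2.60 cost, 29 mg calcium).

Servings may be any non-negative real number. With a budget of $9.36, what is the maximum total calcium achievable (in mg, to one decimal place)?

Calcium per dollar: milk 664, tempeh 96.36, salmon 11.15.
With no serving limits, spend the whole cost allowance on milk: $9.36 / $0.50 × 332 mg = 6215.0 mg.

6215.0 mg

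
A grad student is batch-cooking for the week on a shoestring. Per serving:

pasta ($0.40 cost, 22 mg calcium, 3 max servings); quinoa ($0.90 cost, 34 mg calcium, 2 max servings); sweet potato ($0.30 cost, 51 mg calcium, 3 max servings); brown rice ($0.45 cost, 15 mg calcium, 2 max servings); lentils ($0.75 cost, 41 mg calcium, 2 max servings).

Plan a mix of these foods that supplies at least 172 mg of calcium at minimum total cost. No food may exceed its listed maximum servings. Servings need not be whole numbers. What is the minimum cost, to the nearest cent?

Cost per mg of calcium: sweet potato $0.0059, pasta $0.0182, lentils $0.0183, quinoa $0.0265, brown rice $0.0300.
Take 3 servings of sweet potato: +153.0 mg calcium for $0.90 (total $0.90, still need 19.0 mg).
Take 0.8636 servings of pasta: +19.0 mg calcium for $0.35 (total $1.25, still need 0.0 mg).
Filling from the cheapest source first is optimal under one linear minimum: $1.25.

$1.25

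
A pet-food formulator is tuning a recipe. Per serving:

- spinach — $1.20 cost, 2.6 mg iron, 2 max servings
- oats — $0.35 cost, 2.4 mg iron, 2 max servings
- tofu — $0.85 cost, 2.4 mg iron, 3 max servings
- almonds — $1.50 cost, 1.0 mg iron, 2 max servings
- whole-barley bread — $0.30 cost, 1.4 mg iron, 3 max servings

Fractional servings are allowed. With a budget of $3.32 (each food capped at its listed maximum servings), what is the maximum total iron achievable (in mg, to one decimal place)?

Iron per dollar: oats 6.857, whole-barley bread 4.667, tofu 2.824, spinach 2.167, almonds 0.6667.
Take 2 servings of oats: spends $0.70, +4.8 mg iron (running total 4.8 mg).
Take 3 servings of whole-barley bread: spends $0.90, +4.2 mg iron (running total 9.0 mg).
Take 2.024 servings of tofu: spends $1.72, +4.9 mg iron (running total 13.9 mg).
Filling greedily by iron-per-dollar is optimal for one linear limit, giving 13.9 mg.

13.9 mg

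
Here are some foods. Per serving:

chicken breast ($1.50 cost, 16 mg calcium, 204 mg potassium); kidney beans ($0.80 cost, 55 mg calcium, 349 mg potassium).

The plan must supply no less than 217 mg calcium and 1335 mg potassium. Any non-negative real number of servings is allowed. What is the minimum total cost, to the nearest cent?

At the optimum either one food covers both requirements or two foods hit both targets exactly; no other combination can be cheaper.
chicken breast only: max(217/16, 1335/204) = 13.56 servings → $20.34.
kidney beans only: max(217/55, 1335/349) = 3.945 servings → $3.16.
chicken breast + kidney beans with both targets exact would need a negative amount; discard.
So the least-cost plan costs $3.16.

$3.16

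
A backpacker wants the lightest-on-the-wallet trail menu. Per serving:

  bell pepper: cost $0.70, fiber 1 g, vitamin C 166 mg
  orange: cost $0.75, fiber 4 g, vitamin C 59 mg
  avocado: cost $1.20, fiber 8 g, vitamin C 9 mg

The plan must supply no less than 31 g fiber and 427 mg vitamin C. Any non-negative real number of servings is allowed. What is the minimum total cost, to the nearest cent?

bell pepper only: max(31/1, 427/166) = 31 servings → $21.70.
orange only: max(31/4, 427/59) = 7.75 servings → $5.81.
avocado only: max(31/8, 427/9) = 47.44 servings → $56.93.
bell pepper + orange with both targets exact would need a negative amount; discard.
bell pepper + avocado with both tight: 2.378 servings and 3.578 servings → $5.96.
orange + avocado with both tight: 7.195 servings and 0.2775 servings → $5.73.
Cheapest feasible corner: $5.73.

$5.73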